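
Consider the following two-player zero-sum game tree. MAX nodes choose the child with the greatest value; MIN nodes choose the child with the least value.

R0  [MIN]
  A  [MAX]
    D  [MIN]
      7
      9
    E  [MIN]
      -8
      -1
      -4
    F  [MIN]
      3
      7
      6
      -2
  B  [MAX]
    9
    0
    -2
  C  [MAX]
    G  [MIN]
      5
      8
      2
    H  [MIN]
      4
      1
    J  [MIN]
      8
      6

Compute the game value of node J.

6

J (MIN): min(8, 6) = 6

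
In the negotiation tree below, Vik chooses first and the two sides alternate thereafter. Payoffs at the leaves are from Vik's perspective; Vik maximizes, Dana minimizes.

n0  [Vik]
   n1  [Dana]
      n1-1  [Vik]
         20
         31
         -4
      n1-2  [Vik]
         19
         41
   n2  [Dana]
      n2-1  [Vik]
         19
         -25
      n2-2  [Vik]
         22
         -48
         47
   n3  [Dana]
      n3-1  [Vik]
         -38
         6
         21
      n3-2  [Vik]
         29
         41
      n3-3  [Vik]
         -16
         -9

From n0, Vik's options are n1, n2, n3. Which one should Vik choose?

n1-1 (Vik): max(20, 31, -4) = 31
n1-2 (Vik): max(19, 41) = 41
n1 (Dana): min(31, 41) = 31
n2-1 (Vik): max(19, -25) = 19
n2-2 (Vik): max(22, -48, 47) = 47
n2 (Dana): min(19, 47) = 19
n3-1 (Vik): max(-38, 6, 21) = 21
n3-2 (Vik): max(29, 41) = 41
n3-3 (Vik): max(-16, -9) = -9
n3 (Dana): min(21, 41, -9) = -9
n0 (Vik): max(31, 19, -9) = 31
Vik at n0 wants the highest of {n1=31, n2=19, n3=-9}, so chooses n1.

n1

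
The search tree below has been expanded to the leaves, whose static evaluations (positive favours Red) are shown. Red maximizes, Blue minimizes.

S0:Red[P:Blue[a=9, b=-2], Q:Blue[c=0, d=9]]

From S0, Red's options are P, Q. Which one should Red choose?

P (Blue): min(9, -2) = -2
Q (Blue): min(0, 9) = 0
S0 (Red): max(-2, 0) = 0
Red at S0 wants the highest of {P=-2, Q=0}, so chooses Q.

Q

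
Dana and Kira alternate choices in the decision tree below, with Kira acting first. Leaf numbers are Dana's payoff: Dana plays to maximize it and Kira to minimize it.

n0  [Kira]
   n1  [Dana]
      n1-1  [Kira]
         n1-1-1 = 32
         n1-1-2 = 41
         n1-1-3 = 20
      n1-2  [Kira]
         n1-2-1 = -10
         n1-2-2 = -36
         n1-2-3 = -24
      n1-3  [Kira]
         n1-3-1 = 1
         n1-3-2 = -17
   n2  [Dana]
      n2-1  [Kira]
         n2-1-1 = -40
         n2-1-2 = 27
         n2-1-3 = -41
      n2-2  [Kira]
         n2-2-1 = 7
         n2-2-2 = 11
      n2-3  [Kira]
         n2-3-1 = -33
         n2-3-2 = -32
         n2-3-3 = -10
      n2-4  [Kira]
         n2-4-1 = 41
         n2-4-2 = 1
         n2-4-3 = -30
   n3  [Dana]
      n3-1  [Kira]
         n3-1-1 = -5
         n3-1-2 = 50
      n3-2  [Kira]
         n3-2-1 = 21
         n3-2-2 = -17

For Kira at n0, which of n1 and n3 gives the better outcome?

n3

n1-1 (Kira): min(32, 41, 20) = 20
n1-2 (Kira): min(-10, -36, -24) = -36
n1-3 (Kira): min(1, -17) = -17
n1 (Dana): max(20, -36, -17) = 20
n3-1 (Kira): min(-5, 50) = -5
n3-2 (Kira): min(21, -17) = -17
n3 (Dana): max(-5, -17) = -5
Kira prefers the lower value; n1=20, n3=-5. n3 is better since -5 < 20.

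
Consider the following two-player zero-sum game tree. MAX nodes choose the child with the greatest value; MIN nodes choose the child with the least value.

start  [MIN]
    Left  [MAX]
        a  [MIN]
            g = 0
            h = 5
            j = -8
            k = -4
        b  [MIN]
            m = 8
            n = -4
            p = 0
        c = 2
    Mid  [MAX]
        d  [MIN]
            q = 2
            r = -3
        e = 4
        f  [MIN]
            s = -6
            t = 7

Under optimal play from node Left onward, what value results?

a (MIN): min(0, 5, -8, -4) = -8
b (MIN): min(8, -4, 0) = -4
Left (MAX): max(-8, -4, 2) = 2

2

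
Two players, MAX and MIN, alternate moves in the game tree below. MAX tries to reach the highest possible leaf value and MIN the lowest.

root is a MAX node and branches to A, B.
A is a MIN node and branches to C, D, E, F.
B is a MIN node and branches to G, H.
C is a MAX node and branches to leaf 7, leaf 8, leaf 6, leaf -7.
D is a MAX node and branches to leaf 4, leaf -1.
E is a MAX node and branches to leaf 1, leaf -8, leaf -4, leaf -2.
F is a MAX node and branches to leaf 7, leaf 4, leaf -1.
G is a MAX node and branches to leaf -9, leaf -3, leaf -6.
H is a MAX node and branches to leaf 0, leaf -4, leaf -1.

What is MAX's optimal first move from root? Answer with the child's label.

A

C (MAX): max(7, 8, 6, -7) = 8
D (MAX): max(4, -1) = 4
E (MAX): max(1, -8, -4, -2) = 1
F (MAX): max(7, 4, -1) = 7
A (MIN): min(8, 4, 1, 7) = 1
G (MAX): max(-9, -3, -6) = -3
H (MAX): max(0, -4, -1) = 0
B (MIN): min(-3, 0) = -3
root (MAX): max(1, -3) = 1
MAX at root wants the highest of {A=1, B=-3}, so chooses A.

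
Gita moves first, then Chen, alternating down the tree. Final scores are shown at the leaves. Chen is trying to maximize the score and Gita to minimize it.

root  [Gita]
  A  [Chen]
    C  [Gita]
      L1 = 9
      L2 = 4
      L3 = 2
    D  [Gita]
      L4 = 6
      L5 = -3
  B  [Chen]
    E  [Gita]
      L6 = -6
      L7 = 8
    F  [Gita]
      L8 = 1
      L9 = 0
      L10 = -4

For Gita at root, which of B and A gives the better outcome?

E (Gita): min(-6, 8) = -6
F (Gita): min(1, 0, -4) = -4
B (Chen): max(-6, -4) = -4
C (Gita): min(9, 4, 2) = 2
D (Gita): min(6, -3) = -3
A (Chen): max(2, -3) = 2
Gita prefers the lower value; B=-4, A=2. B is better since -4 < 2.

B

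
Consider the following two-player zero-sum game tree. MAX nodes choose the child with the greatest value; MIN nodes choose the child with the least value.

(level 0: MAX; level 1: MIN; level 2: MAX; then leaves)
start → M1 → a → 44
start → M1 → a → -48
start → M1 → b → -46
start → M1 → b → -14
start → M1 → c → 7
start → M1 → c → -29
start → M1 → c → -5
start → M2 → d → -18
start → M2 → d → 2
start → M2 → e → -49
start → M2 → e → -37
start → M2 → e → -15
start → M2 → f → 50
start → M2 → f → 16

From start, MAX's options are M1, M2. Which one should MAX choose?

a (MAX): max(44, -48) = 44
b (MAX): max(-46, -14) = -14
c (MAX): max(7, -29, -5) = 7
M1 (MIN): min(44, -14, 7) = -14
d (MAX): max(-18, 2) = 2
e (MAX): max(-49, -37, -15) = -15
f (MAX): max(50, 16) = 50
M2 (MIN): min(2, -15, 50) = -15
start (MAX): max(-14, -15) = -14
MAX at start wants the highest of {M1=-14, M2=-15}, so chooses M1.

M1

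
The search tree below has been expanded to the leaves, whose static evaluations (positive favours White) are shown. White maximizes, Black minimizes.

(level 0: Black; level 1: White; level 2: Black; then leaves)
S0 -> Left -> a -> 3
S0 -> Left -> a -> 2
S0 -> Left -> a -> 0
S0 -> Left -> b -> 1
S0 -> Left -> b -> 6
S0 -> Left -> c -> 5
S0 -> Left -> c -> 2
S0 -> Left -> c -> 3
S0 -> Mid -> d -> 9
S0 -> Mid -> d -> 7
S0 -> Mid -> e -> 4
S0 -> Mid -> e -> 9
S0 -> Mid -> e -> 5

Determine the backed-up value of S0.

a (Black): min(3, 2, 0) = 0
b (Black): min(1, 6) = 1
c (Black): min(5, 2, 3) = 2
Left (White): max(0, 1, 2) = 2
d (Black): min(9, 7) = 7
e (Black): min(4, 9, 5) = 4
Mid (White): max(7, 4) = 7
S0 (Black): min(2, 7) = 2

2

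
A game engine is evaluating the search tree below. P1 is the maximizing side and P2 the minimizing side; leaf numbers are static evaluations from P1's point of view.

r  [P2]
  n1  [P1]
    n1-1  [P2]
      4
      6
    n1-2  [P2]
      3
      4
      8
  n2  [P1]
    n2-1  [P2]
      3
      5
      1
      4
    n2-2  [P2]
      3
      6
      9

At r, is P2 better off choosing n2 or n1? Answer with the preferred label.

n2-1 (P2): min(3, 5, 1, 4) = 1
n2-2 (P2): min(3, 6, 9) = 3
n2 (P1): max(1, 3) = 3
n1-1 (P2): min(4, 6) = 4
n1-2 (P2): min(3, 4, 8) = 3
n1 (P1): max(4, 3) = 4
P2 prefers the lower value; n2=3, n1=4. n2 is better since 3 < 4.

n2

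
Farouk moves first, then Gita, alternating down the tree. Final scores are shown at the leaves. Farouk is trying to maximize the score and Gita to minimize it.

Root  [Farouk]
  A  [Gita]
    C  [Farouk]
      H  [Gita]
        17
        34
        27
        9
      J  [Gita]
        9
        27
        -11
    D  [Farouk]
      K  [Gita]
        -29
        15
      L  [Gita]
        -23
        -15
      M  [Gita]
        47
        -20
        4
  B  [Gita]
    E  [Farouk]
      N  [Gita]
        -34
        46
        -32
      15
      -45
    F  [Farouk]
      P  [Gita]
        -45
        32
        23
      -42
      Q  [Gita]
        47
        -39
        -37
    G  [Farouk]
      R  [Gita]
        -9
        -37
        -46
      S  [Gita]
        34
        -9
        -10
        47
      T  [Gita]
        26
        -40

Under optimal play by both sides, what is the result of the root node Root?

-20

H (Gita): min(17, 34, 27, 9) = 9
J (Gita): min(9, 27, -11) = -11
C (Farouk): max(9, -11) = 9
K (Gita): min(-29, 15) = -29
L (Gita): min(-23, -15) = -23
M (Gita): min(47, -20, 4) = -20
D (Farouk): max(-29, -23, -20) = -20
A (Gita): min(9, -20) = -20
N (Gita): min(-34, 46, -32) = -34
E (Farouk): max(-34, 15, -45) = 15
P (Gita): min(-45, 32, 23) = -45
Q (Gita): min(47, -39, -37) = -39
F (Farouk): max(-45, -42, -39) = -39
R (Gita): min(-9, -37, -46) = -46
S (Gita): min(34, -9, -10, 47) = -10
T (Gita): min(26, -40) = -40
G (Farouk): max(-46, -10, -40) = -10
B (Gita): min(15, -39, -10) = -39
Root (Farouk): max(-20, -39) = -20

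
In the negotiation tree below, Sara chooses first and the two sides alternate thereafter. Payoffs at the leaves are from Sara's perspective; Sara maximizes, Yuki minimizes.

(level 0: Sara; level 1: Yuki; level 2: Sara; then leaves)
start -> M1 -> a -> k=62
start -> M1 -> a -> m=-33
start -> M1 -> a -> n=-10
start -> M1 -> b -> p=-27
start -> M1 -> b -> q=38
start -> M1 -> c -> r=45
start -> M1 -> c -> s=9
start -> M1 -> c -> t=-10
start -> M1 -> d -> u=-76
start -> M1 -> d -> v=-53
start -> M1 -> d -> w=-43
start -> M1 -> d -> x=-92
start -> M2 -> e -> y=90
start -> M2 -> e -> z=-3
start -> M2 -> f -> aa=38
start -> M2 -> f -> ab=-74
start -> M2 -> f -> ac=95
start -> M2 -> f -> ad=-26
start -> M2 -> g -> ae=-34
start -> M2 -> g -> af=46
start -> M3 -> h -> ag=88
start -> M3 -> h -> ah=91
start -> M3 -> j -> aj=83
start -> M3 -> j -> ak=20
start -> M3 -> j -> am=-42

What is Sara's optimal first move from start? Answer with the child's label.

a (Sara): max(62, -33, -10) = 62
b (Sara): max(-27, 38) = 38
c (Sara): max(45, 9, -10) = 45
d (Sara): max(-76, -53, -43, -92) = -43
M1 (Yuki): min(62, 38, 45, -43) = -43
e (Sara): max(90, -3) = 90
f (Sara): max(38, -74, 95, -26) = 95
g (Sara): max(-34, 46) = 46
M2 (Yuki): min(90, 95, 46) = 46
h (Sara): max(88, 91) = 91
j (Sara): max(83, 20, -42) = 83
M3 (Yuki): min(91, 83) = 83
start (Sara): max(-43, 46, 83) = 83
Sara at start wants the highest of {M1=-43, M2=46, M3=83}, so chooses M3.

M3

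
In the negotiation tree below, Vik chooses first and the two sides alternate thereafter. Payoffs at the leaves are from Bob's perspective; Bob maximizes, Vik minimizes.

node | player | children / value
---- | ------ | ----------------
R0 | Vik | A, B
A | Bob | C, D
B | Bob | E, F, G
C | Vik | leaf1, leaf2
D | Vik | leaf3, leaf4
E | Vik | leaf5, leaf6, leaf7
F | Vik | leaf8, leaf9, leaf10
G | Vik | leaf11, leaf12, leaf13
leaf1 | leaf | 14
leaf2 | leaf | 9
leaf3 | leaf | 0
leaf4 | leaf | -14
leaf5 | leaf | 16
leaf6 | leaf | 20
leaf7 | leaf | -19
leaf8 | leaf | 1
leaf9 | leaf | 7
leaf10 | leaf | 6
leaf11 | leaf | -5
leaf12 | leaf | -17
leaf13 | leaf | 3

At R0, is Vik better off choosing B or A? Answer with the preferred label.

B

E (Vik): min(16, 20, -19) = -19
F (Vik): min(1, 7, 6) = 1
G (Vik): min(-5, -17, 3) = -17
B (Bob): max(-19, 1, -17) = 1
C (Vik): min(14, 9) = 9
D (Vik): min(0, -14) = -14
A (Bob): max(9, -14) = 9
Vik prefers the lower value; B=1, A=9. B is better since 1 < 9.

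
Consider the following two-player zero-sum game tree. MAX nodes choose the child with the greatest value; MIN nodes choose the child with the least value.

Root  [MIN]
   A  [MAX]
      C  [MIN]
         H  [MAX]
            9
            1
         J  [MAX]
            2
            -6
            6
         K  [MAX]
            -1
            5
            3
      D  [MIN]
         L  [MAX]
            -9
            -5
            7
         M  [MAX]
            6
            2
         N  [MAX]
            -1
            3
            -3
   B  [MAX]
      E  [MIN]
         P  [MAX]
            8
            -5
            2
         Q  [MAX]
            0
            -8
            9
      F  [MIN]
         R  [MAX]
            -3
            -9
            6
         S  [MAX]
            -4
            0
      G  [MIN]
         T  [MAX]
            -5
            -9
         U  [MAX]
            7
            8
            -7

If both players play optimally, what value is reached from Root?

H (MAX): max(9, 1) = 9
J (MAX): max(2, -6, 6) = 6
K (MAX): max(-1, 5, 3) = 5
C (MIN): min(9, 6, 5) = 5
L (MAX): max(-9, -5, 7) = 7
M (MAX): max(6, 2) = 6
N (MAX): max(-1, 3, -3) = 3
D (MIN): min(7, 6, 3) = 3
A (MAX): max(5, 3) = 5
P (MAX): max(8, -5, 2) = 8
Q (MAX): max(0, -8, 9) = 9
E (MIN): min(8, 9) = 8
R (MAX): max(-3, -9, 6) = 6
S (MAX): max(-4, 0) = 0
F (MIN): min(6, 0) = 0
T (MAX): max(-5, -9) = -5
U (MAX): max(7, 8, -7) = 8
G (MIN): min(-5, 8) = -5
B (MAX): max(8, 0, -5) = 8
Root (MIN): min(5, 8) = 5

5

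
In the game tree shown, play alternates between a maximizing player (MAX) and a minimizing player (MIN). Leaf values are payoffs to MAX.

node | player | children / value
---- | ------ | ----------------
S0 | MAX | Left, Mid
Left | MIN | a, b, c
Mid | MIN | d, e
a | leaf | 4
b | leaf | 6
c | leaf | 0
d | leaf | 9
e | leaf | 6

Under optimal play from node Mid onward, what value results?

Mid (MIN): min(9, 6) = 6

6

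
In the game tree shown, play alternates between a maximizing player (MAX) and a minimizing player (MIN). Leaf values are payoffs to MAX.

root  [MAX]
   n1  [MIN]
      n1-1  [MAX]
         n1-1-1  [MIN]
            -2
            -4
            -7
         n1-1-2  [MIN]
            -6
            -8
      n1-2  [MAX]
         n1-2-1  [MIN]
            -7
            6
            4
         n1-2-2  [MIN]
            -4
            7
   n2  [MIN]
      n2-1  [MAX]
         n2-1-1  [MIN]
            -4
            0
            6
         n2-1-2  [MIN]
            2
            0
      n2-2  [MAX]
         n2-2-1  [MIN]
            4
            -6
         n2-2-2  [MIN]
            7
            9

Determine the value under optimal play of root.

n1-1-1 (MIN): min(-2, -4, -7) = -7
n1-1-2 (MIN): min(-6, -8) = -8
n1-1 (MAX): max(-7, -8) = -7
n1-2-1 (MIN): min(-7, 6, 4) = -7
n1-2-2 (MIN): min(-4, 7) = -4
n1-2 (MAX): max(-7, -4) = -4
n1 (MIN): min(-7, -4) = -7
n2-1-1 (MIN): min(-4, 0, 6) = -4
n2-1-2 (MIN): min(2, 0) = 0
n2-1 (MAX): max(-4, 0) = 0
n2-2-1 (MIN): min(4, -6) = -6
n2-2-2 (MIN): min(7, 9) = 7
n2-2 (MAX): max(-6, 7) = 7
n2 (MIN): min(0, 7) = 0
root (MAX): max(-7, 0) = 0

0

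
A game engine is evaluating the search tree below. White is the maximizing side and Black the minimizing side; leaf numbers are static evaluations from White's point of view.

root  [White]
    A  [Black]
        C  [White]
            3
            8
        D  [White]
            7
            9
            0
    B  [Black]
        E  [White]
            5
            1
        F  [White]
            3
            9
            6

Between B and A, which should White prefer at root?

A

E (White): max(5, 1) = 5
F (White): max(3, 9, 6) = 9
B (Black): min(5, 9) = 5
C (White): max(3, 8) = 8
D (White): max(7, 9, 0) = 9
A (Black): min(8, 9) = 8
White prefers the higher value; B=5, A=8. A is better since 8 > 5.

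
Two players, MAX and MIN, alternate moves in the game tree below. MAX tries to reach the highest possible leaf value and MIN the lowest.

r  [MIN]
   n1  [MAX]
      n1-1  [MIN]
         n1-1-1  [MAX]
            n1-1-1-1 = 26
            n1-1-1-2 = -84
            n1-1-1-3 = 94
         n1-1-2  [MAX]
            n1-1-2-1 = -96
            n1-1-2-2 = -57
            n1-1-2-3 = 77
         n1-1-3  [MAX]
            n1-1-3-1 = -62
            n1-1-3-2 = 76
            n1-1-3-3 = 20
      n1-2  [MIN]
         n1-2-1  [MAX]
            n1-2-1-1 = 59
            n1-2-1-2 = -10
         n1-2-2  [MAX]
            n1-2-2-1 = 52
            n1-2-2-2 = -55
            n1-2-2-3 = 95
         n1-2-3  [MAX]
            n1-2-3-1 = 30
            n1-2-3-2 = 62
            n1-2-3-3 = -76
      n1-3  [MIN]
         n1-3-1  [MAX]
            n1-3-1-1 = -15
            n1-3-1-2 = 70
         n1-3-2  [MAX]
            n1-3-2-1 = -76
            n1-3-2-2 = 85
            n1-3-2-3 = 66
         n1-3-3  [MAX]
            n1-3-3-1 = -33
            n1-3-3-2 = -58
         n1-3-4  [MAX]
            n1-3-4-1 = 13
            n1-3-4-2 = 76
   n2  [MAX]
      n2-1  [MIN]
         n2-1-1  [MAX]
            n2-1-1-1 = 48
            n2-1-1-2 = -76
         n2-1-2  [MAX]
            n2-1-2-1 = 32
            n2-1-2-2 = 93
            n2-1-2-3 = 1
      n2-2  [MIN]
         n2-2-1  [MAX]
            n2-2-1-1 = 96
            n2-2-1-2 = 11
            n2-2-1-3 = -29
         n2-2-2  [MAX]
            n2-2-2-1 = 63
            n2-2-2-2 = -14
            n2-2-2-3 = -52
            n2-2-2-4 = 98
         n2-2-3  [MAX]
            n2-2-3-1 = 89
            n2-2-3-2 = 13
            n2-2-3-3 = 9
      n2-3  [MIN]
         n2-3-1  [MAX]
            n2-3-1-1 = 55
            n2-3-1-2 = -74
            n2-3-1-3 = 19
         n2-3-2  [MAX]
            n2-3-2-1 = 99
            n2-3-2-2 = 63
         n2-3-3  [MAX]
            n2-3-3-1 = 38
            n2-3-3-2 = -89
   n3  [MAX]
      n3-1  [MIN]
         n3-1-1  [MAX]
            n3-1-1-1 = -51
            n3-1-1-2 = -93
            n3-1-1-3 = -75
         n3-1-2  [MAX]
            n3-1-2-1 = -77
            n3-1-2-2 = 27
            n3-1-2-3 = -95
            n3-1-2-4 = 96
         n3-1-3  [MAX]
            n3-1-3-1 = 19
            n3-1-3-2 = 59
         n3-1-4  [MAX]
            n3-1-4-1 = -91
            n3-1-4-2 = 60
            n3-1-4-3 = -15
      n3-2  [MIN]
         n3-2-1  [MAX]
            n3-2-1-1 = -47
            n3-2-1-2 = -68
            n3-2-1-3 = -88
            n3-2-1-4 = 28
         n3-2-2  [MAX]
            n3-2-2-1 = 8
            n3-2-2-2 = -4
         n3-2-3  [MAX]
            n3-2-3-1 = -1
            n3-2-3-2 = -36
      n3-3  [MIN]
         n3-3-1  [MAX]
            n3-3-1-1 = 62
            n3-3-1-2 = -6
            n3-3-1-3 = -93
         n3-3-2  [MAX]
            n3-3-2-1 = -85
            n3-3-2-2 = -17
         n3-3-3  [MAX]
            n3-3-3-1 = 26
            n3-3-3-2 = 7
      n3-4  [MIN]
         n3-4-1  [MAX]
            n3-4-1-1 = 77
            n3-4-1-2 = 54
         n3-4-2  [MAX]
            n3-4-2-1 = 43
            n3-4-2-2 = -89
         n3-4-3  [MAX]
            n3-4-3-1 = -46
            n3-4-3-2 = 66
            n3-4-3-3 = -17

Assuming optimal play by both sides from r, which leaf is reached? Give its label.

n1-1-1 (MAX): max(26, -84, 94) = 94
n1-1-2 (MAX): max(-96, -57, 77) = 77
n1-1-3 (MAX): max(-62, 76, 20) = 76
n1-1 (MIN): min(94, 77, 76) = 76
n1-2-1 (MAX): max(59, -10) = 59
n1-2-2 (MAX): max(52, -55, 95) = 95
n1-2-3 (MAX): max(30, 62, -76) = 62
n1-2 (MIN): min(59, 95, 62) = 59
n1-3-1 (MAX): max(-15, 70) = 70
n1-3-2 (MAX): max(-76, 85, 66) = 85
n1-3-3 (MAX): max(-33, -58) = -33
n1-3-4 (MAX): max(13, 76) = 76
n1-3 (MIN): min(70, 85, -33, 76) = -33
n1 (MAX): max(76, 59, -33) = 76
n2-1-1 (MAX): max(48, -76) = 48
n2-1-2 (MAX): max(32, 93, 1) = 93
n2-1 (MIN): min(48, 93) = 48
n2-2-1 (MAX): max(96, 11, -29) = 96
n2-2-2 (MAX): max(63, -14, -52, 98) = 98
n2-2-3 (MAX): max(89, 13, 9) = 89
n2-2 (MIN): min(96, 98, 89) = 89
n2-3-1 (MAX): max(55, -74, 19) = 55
n2-3-2 (MAX): max(99, 63) = 99
n2-3-3 (MAX): max(38, -89) = 38
n2-3 (MIN): min(55, 99, 38) = 38
n2 (MAX): max(48, 89, 38) = 89
n3-1-1 (MAX): max(-51, -93, -75) = -51
n3-1-2 (MAX): max(-77, 27, -95, 96) = 96
n3-1-3 (MAX): max(19, 59) = 59
n3-1-4 (MAX): max(-91, 60, -15) = 60
n3-1 (MIN): min(-51, 96, 59, 60) = -51
n3-2-1 (MAX): max(-47, -68, -88, 28) = 28
n3-2-2 (MAX): max(8, -4) = 8
n3-2-3 (MAX): max(-1, -36) = -1
n3-2 (MIN): min(28, 8, -1) = -1
n3-3-1 (MAX): max(62, -6, -93) = 62
n3-3-2 (MAX): max(-85, -17) = -17
n3-3-3 (MAX): max(26, 7) = 26
n3-3 (MIN): min(62, -17, 26) = -17
n3-4-1 (MAX): max(77, 54) = 77
n3-4-2 (MAX): max(43, -89) = 43
n3-4-3 (MAX): max(-46, 66, -17) = 66
n3-4 (MIN): min(77, 43, 66) = 43
n3 (MAX): max(-51, -1, -17, 43) = 43
r (MIN): min(76, 89, 43) = 43
At r, MIN picks n3 (lowest: 43).
At n3, MAX picks n3-4 (highest: 43).
At n3-4, MIN picks n3-4-2 (lowest: 43).
At n3-4-2, MAX picks n3-4-2-1 (highest: 43).
Terminal value 43.

n3-4-2-1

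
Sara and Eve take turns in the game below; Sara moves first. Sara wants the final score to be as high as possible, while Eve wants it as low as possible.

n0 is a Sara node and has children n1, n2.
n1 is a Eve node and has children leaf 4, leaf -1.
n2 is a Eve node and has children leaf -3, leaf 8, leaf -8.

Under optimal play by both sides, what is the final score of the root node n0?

n1 (Eve): min(4, -1) = -1
n2 (Eve): min(-3, 8, -8) = -8
n0 (Sara): max(-1, -8) = -1

-1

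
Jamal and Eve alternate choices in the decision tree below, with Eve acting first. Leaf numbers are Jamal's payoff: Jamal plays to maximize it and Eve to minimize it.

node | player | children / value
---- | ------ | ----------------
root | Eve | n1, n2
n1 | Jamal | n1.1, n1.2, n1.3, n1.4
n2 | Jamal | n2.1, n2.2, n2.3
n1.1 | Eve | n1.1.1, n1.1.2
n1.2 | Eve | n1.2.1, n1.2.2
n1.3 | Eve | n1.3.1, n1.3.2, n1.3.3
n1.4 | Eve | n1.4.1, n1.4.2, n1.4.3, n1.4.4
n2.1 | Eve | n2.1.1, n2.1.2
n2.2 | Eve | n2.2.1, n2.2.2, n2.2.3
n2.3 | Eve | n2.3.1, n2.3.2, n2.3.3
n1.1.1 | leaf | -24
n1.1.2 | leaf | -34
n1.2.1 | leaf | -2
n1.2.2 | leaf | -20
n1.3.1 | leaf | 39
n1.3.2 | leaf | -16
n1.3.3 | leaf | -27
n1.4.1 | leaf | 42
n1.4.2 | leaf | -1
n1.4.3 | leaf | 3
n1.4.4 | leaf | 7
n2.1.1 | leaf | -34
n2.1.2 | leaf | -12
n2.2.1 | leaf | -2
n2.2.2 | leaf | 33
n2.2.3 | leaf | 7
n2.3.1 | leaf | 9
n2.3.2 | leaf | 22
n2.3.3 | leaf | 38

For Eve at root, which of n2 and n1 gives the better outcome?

n2.1 (Eve): min(-34, -12) = -34
n2.2 (Eve): min(-2, 33, 7) = -2
n2.3 (Eve): min(9, 22, 38) = 9
n2 (Jamal): max(-34, -2, 9) = 9
n1.1 (Eve): min(-24, -34) = -34
n1.2 (Eve): min(-2, -20) = -20
n1.3 (Eve): min(39, -16, -27) = -27
n1.4 (Eve): min(42, -1, 3, 7) = -1
n1 (Jamal): max(-34, -20, -27, -1) = -1
Eve prefers the lower value; n2=9, n1=-1. n1 is better since -1 < 9.

n1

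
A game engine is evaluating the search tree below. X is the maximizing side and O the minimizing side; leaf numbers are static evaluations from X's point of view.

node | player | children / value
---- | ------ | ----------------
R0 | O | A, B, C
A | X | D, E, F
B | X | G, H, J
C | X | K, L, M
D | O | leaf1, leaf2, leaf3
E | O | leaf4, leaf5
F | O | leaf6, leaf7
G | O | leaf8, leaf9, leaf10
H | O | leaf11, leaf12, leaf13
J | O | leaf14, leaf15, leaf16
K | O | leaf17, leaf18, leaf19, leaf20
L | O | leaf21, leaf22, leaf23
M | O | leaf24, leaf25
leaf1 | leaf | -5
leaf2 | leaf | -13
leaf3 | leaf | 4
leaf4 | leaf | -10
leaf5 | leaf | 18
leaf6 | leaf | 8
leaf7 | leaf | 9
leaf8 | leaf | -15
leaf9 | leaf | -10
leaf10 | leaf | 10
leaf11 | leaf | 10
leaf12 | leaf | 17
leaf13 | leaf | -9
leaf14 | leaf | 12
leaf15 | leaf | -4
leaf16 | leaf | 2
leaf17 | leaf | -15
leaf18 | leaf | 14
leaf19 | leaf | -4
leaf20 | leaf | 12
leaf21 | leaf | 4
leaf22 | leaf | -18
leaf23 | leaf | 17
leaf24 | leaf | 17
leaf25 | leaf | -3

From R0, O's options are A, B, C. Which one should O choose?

B

D (O): min(-5, -13, 4) = -13
E (O): min(-10, 18) = -10
F (O): min(8, 9) = 8
A (X): max(-13, -10, 8) = 8
G (O): min(-15, -10, 10) = -15
H (O): min(10, 17, -9) = -9
J (O): min(12, -4, 2) = -4
B (X): max(-15, -9, -4) = -4
K (O): min(-15, 14, -4, 12) = -15
L (O): min(4, -18, 17) = -18
M (O): min(17, -3) = -3
C (X): max(-15, -18, -3) = -3
R0 (O): min(8, -4, -3) = -4
O at R0 wants the lowest of {A=8, B=-4, C=-3}, so chooses B.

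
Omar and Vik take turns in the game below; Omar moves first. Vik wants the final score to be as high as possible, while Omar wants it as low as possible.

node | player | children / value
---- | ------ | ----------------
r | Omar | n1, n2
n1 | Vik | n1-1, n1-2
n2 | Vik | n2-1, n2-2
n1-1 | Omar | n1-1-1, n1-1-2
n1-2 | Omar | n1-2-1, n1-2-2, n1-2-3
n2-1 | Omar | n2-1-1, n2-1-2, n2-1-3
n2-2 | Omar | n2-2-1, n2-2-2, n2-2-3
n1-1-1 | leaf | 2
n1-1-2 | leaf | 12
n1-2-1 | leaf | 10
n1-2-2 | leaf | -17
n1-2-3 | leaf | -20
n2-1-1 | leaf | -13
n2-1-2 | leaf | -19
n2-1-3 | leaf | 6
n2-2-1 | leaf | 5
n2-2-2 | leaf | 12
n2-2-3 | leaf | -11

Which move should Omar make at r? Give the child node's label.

n1-1 (Omar): min(2, 12) = 2
n1-2 (Omar): min(10, -17, -20) = -20
n1 (Vik): max(2, -20) = 2
n2-1 (Omar): min(-13, -19, 6) = -19
n2-2 (Omar): min(5, 12, -11) = -11
n2 (Vik): max(-19, -11) = -11
r (Omar): min(2, -11) = -11
Omar at r wants the lowest of {n1=2, n2=-11}, so chooses n2.

n2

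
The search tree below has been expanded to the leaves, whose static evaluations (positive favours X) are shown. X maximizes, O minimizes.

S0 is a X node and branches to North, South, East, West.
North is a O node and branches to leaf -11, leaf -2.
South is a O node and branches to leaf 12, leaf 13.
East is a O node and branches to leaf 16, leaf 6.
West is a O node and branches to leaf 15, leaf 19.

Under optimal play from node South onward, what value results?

12

South (O): min(12, 13) = 12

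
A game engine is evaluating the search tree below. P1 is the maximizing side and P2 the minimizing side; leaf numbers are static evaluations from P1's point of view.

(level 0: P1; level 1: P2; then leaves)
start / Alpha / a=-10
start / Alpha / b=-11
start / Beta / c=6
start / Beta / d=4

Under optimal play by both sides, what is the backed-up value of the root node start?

4

Alpha (P2): min(-10, -11) = -11
Beta (P2): min(6, 4) = 4
start (P1): max(-11, 4) = 4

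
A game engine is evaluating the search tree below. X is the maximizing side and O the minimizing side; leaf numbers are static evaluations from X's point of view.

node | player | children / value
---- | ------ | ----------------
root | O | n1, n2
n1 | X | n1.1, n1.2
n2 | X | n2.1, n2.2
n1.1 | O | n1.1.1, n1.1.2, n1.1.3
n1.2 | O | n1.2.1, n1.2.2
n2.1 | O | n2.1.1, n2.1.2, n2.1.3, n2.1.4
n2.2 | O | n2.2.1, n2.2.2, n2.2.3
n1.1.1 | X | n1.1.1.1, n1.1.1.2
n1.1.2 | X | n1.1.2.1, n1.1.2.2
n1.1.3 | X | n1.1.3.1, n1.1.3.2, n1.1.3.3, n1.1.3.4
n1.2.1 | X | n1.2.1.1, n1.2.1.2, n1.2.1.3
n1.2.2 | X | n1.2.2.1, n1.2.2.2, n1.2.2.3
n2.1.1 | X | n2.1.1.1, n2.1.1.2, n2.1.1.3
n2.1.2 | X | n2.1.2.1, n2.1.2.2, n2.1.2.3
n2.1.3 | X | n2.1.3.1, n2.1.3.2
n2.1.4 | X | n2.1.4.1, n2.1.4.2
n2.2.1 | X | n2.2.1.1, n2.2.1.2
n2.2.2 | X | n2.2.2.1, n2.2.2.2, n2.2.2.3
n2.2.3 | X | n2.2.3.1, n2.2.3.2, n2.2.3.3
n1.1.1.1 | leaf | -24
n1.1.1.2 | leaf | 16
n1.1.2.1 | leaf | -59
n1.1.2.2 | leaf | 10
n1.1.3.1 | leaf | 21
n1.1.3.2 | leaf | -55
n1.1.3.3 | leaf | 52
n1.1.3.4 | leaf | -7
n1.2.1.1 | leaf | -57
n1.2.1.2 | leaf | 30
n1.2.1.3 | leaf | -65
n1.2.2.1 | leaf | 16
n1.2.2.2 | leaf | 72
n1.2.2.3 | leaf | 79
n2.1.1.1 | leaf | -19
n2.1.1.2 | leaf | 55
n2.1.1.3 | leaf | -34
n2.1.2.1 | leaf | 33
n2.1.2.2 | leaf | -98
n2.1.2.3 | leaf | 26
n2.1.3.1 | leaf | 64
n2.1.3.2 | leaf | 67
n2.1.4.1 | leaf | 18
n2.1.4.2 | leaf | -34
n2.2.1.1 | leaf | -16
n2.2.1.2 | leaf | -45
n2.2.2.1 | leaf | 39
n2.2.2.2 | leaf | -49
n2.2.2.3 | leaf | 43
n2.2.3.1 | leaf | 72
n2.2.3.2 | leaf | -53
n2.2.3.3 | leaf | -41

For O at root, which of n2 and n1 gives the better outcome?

n2

n2.1.1 (X): max(-19, 55, -34) = 55
n2.1.2 (X): max(33, -98, 26) = 33
n2.1.3 (X): max(64, 67) = 67
n2.1.4 (X): max(18, -34) = 18
n2.1 (O): min(55, 33, 67, 18) = 18
n2.2.1 (X): max(-16, -45) = -16
n2.2.2 (X): max(39, -49, 43) = 43
n2.2.3 (X): max(72, -53, -41) = 72
n2.2 (O): min(-16, 43, 72) = -16
n2 (X): max(18, -16) = 18
n1.1.1 (X): max(-24, 16) = 16
n1.1.2 (X): max(-59, 10) = 10
n1.1.3 (X): max(21, -55, 52, -7) = 52
n1.1 (O): min(16, 10, 52) = 10
n1.2.1 (X): max(-57, 30, -65) = 30
n1.2.2 (X): max(16, 72, 79) = 79
n1.2 (O): min(30, 79) = 30
n1 (X): max(10, 30) = 30
O prefers the lower value; n2=18, n1=30. n2 is better since 18 < 30.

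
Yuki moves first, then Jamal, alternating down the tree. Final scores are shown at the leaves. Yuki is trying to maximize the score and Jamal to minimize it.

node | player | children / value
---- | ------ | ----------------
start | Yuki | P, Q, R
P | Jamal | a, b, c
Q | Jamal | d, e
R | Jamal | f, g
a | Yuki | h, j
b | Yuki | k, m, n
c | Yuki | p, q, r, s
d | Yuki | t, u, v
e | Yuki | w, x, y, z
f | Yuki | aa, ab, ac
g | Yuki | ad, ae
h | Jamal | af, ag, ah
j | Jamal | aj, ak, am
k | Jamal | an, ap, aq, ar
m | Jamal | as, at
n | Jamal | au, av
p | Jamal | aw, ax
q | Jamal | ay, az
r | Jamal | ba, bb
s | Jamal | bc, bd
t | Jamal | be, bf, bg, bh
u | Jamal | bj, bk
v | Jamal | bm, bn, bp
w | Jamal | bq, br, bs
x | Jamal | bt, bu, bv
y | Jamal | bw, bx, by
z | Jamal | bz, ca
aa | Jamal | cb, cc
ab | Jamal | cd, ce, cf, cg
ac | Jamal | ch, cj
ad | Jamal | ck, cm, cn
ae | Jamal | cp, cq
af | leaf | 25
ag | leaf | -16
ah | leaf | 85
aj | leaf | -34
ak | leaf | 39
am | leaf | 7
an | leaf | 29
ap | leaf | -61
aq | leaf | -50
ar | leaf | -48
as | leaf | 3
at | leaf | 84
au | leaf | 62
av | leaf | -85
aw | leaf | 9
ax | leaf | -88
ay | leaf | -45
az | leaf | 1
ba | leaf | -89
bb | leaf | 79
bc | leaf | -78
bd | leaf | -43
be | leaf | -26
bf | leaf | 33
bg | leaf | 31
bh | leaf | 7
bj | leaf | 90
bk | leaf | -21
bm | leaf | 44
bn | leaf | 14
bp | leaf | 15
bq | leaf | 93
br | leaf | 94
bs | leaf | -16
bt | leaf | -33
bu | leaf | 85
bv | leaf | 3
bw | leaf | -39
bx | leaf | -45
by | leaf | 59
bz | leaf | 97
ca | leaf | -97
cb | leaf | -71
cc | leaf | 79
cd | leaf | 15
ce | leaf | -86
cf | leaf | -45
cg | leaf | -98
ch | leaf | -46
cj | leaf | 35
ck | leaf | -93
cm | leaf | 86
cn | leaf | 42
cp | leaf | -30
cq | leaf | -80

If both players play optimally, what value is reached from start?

-16

h (Jamal): min(25, -16, 85) = -16
j (Jamal): min(-34, 39, 7) = -34
a (Yuki): max(-16, -34) = -16
k (Jamal): min(29, -61, -50, -48) = -61
m (Jamal): min(3, 84) = 3
n (Jamal): min(62, -85) = -85
b (Yuki): max(-61, 3, -85) = 3
p (Jamal): min(9, -88) = -88
q (Jamal): min(-45, 1) = -45
r (Jamal): min(-89, 79) = -89
s (Jamal): min(-78, -43) = -78
c (Yuki): max(-88, -45, -89, -78) = -45
P (Jamal): min(-16, 3, -45) = -45
t (Jamal): min(-26, 33, 31, 7) = -26
u (Jamal): min(90, -21) = -21
v (Jamal): min(44, 14, 15) = 14
d (Yuki): max(-26, -21, 14) = 14
w (Jamal): min(93, 94, -16) = -16
x (Jamal): min(-33, 85, 3) = -33
y (Jamal): min(-39, -45, 59) = -45
z (Jamal): min(97, -97) = -97
e (Yuki): max(-16, -33, -45, -97) = -16
Q (Jamal): min(14, -16) = -16
aa (Jamal): min(-71, 79) = -71
ab (Jamal): min(15, -86, -45, -98) = -98
ac (Jamal): min(-46, 35) = -46
f (Yuki): max(-71, -98, -46) = -46
ad (Jamal): min(-93, 86, 42) = -93
ae (Jamal): min(-30, -80) = -80
g (Yuki): max(-93, -80) = -80
R (Jamal): min(-46, -80) = -80
start (Yuki): max(-45, -16, -80) = -16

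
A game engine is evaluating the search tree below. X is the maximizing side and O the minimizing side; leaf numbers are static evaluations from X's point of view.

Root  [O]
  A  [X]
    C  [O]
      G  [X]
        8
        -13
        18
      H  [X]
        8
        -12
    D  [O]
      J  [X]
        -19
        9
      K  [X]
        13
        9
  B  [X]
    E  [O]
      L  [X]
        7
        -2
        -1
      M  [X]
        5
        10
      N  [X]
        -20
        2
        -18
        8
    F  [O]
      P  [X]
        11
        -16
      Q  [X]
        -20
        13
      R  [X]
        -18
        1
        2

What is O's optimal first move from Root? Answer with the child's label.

B

G (X): max(8, -13, 18) = 18
H (X): max(8, -12) = 8
C (O): min(18, 8) = 8
J (X): max(-19, 9) = 9
K (X): max(13, 9) = 13
D (O): min(9, 13) = 9
A (X): max(8, 9) = 9
L (X): max(7, -2, -1) = 7
M (X): max(5, 10) = 10
N (X): max(-20, 2, -18, 8) = 8
E (O): min(7, 10, 8) = 7
P (X): max(11, -16) = 11
Q (X): max(-20, 13) = 13
R (X): max(-18, 1, 2) = 2
F (O): min(11, 13, 2) = 2
B (X): max(7, 2) = 7
Root (O): min(9, 7) = 7
O at Root wants the lowest of {A=9, B=7}, so chooses B.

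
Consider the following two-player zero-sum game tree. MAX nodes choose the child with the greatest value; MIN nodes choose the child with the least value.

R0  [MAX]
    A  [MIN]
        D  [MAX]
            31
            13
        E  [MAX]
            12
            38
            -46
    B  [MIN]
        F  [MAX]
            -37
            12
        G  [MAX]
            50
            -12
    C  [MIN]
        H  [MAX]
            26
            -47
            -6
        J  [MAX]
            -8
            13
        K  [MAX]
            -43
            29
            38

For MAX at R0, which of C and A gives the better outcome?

H (MAX): max(26, -47, -6) = 26
J (MAX): max(-8, 13) = 13
K (MAX): max(-43, 29, 38) = 38
C (MIN): min(26, 13, 38) = 13
D (MAX): max(31, 13) = 31
E (MAX): max(12, 38, -46) = 38
A (MIN): min(31, 38) = 31
MAX prefers the higher value; C=13, A=31. A is better since 31 > 13.

A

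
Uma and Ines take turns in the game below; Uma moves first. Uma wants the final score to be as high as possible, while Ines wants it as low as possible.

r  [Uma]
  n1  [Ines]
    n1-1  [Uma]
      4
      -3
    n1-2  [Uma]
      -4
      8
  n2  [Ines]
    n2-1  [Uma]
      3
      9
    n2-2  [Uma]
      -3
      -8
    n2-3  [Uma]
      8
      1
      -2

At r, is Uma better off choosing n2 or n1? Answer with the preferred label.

n1

n2-1 (Uma): max(3, 9) = 9
n2-2 (Uma): max(-3, -8) = -3
n2-3 (Uma): max(8, 1, -2) = 8
n2 (Ines): min(9, -3, 8) = -3
n1-1 (Uma): max(4, -3) = 4
n1-2 (Uma): max(-4, 8) = 8
n1 (Ines): min(4, 8) = 4
Uma prefers the higher value; n2=-3, n1=4. n1 is better since 4 > -3.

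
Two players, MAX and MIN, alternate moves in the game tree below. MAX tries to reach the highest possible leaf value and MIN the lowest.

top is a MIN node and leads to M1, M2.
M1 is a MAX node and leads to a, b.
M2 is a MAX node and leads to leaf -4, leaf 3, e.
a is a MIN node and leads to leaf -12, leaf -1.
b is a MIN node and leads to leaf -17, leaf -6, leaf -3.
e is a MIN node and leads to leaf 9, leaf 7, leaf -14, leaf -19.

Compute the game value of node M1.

a (MIN): min(-12, -1) = -12
b (MIN): min(-17, -6, -3) = -17
M1 (MAX): max(-12, -17) = -12

-12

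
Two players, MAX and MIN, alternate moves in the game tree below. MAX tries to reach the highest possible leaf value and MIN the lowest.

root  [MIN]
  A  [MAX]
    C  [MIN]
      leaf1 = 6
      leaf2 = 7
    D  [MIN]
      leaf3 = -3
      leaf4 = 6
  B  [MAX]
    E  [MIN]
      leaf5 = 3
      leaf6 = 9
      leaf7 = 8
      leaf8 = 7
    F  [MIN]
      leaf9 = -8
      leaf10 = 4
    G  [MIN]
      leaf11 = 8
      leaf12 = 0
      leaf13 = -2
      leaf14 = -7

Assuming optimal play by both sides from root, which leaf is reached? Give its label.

leaf5

C (MIN): min(6, 7) = 6
D (MIN): min(-3, 6) = -3
A (MAX): max(6, -3) = 6
E (MIN): min(3, 9, 8, 7) = 3
F (MIN): min(-8, 4) = -8
G (MIN): min(8, 0, -2, -7) = -7
B (MAX): max(3, -8, -7) = 3
root (MIN): min(6, 3) = 3
At root, MIN picks B (lowest: 3).
At B, MAX picks E (highest: 3).
At E, MIN picks leaf5 (lowest: 3).
Terminal value 3.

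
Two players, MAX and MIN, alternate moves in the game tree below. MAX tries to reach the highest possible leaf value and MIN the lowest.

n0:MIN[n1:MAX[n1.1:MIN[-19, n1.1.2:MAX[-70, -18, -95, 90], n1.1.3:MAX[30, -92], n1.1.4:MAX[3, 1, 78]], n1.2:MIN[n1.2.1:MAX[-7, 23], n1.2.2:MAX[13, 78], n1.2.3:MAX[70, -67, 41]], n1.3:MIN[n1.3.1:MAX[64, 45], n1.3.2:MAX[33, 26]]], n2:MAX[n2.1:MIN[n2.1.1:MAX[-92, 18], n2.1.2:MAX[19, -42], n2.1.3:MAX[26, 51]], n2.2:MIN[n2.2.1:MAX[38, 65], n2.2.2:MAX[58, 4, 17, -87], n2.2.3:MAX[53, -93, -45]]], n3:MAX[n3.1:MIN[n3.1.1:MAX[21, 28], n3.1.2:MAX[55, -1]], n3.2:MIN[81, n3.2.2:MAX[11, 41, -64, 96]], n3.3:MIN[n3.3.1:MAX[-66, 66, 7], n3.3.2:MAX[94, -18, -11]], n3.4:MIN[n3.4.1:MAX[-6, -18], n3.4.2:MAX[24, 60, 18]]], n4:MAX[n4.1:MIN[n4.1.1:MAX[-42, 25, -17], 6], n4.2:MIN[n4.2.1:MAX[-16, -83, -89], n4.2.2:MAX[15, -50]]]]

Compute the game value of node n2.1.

18

n2.1.1 (MAX): max(-92, 18) = 18
n2.1.2 (MAX): max(19, -42) = 19
n2.1.3 (MAX): max(26, 51) = 51
n2.1 (MIN): min(18, 19, 51) = 18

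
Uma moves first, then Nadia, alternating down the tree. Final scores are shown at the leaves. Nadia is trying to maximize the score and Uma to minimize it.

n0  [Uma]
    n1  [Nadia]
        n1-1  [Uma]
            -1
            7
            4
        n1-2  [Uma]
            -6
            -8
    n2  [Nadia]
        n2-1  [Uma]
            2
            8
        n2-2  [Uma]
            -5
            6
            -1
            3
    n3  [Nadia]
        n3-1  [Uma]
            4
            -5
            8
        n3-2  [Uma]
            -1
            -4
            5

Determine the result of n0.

n1-1 (Uma): min(-1, 7, 4) = -1
n1-2 (Uma): min(-6, -8) = -8
n1 (Nadia): max(-1, -8) = -1
n2-1 (Uma): min(2, 8) = 2
n2-2 (Uma): min(-5, 6, -1, 3) = -5
n2 (Nadia): max(2, -5) = 2
n3-1 (Uma): min(4, -5, 8) = -5
n3-2 (Uma): min(-1, -4, 5) = -4
n3 (Nadia): max(-5, -4) = -4
n0 (Uma): min(-1, 2, -4) = -4

-4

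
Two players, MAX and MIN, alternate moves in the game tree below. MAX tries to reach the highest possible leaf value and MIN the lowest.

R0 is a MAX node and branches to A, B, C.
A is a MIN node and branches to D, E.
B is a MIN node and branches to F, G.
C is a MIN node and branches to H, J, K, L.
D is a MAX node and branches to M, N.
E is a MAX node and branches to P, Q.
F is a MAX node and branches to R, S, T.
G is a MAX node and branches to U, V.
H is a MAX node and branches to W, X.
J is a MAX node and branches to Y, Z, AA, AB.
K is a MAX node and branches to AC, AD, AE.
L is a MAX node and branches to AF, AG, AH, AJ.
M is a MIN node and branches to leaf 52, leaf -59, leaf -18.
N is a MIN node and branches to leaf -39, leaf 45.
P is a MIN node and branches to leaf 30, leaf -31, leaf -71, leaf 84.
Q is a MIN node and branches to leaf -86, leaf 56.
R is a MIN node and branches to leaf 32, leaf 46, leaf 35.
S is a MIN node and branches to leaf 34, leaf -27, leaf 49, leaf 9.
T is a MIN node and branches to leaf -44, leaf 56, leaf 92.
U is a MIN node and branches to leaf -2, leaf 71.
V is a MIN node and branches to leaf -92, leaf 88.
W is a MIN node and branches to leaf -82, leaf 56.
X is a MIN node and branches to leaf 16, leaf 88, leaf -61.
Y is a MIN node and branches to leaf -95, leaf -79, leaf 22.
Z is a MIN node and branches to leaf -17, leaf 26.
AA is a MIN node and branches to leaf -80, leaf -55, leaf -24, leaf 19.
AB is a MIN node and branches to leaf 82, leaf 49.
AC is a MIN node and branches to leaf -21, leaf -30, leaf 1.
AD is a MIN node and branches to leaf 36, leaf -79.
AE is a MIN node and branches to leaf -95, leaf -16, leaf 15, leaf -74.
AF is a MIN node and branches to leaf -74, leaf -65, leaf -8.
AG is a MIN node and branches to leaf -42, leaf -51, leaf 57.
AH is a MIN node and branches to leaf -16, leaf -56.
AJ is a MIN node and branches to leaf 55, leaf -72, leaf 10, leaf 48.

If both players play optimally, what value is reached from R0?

M (MIN): min(52, -59, -18) = -59
N (MIN): min(-39, 45) = -39
D (MAX): max(-59, -39) = -39
P (MIN): min(30, -31, -71, 84) = -71
Q (MIN): min(-86, 56) = -86
E (MAX): max(-71, -86) = -71
A (MIN): min(-39, -71) = -71
R (MIN): min(32, 46, 35) = 32
S (MIN): min(34, -27, 49, 9) = -27
T (MIN): min(-44, 56, 92) = -44
F (MAX): max(32, -27, -44) = 32
U (MIN): min(-2, 71) = -2
V (MIN): min(-92, 88) = -92
G (MAX): max(-2, -92) = -2
B (MIN): min(32, -2) = -2
W (MIN): min(-82, 56) = -82
X (MIN): min(16, 88, -61) = -61
H (MAX): max(-82, -61) = -61
Y (MIN): min(-95, -79, 22) = -95
Z (MIN): min(-17, 26) = -17
AA (MIN): min(-80, -55, -24, 19) = -80
AB (MIN): min(82, 49) = 49
J (MAX): max(-95, -17, -80, 49) = 49
AC (MIN): min(-21, -30, 1) = -30
AD (MIN): min(36, -79) = -79
AE (MIN): min(-95, -16, 15, -74) = -95
K (MAX): max(-30, -79, -95) = -30
AF (MIN): min(-74, -65, -8) = -74
AG (MIN): min(-42, -51, 57) = -51
AH (MIN): min(-16, -56) = -56
AJ (MIN): min(55, -72, 10, 48) = -72
L (MAX): max(-74, -51, -56, -72) = -51
C (MIN): min(-61, 49, -30, -51) = -61
R0 (MAX): max(-71, -2, -61) = -2

-2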